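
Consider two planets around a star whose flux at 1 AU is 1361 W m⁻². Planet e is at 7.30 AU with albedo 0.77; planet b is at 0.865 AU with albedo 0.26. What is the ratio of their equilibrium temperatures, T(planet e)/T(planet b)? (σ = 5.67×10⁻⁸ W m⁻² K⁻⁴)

T_eq = [S₀(1−A)/(4σd²)]^(1/4), so T ∝ (1−A)^(1/4) / √d.
T₁ = [1361×0.23/(4×5.67×10⁻⁸×7.30²)]^(1/4) = 71.34 K.
T₂ = [1361×0.74/(4×5.67×10⁻⁸×0.865²)]^(1/4) = 277.56 K.

T₁/T₂ ≈ 0.257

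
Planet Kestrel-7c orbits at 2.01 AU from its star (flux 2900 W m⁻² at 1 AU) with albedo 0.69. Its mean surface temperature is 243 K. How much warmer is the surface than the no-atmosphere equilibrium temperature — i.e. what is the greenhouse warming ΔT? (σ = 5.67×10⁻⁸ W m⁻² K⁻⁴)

ΔT ≈ 66.0 K

S = 2900/2.01² = 717.8 W m⁻².
T_eq = [S(1−A)/(4σ)]^(1/4) = [717.8×0.31/(4×5.67×10⁻⁸)]^(1/4) = 177.0 K.
ΔT = T_surf − T_eq = 243 − 177.0.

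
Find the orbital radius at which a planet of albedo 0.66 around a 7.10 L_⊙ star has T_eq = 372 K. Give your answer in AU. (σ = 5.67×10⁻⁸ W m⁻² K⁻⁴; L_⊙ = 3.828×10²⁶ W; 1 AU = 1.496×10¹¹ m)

d ≈ 0.870 AU

L = 7.10 × 3.828×10²⁶ = 2.72×10²⁷ W.
From T_eq⁴ = L(1−A)/(16πσd²): d = √[L(1−A)/(16πσT_eq⁴)].
d = √[2.72×10²⁷ × 0.34 / (16π × 5.67×10⁻⁸ × (372)⁴)] = 1.30×10¹¹ m = 0.870 AU.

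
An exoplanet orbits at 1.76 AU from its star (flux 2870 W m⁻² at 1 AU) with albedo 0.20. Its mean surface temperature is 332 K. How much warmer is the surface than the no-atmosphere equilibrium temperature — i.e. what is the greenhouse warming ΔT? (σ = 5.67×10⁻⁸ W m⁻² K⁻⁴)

ΔT ≈ 92.9 K

S = 2870/1.76² = 926.5 W m⁻².
T_eq = [S(1−A)/(4σ)]^(1/4) = [926.5×0.80/(4×5.67×10⁻⁸)]^(1/4) = 239.1 K.
ΔT = T_surf − T_eq = 332 − 239.1.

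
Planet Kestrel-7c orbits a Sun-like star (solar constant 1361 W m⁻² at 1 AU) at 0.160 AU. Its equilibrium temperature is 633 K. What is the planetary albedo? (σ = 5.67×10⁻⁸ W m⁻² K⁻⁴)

Flux at 0.160 AU: S = 1361/0.160² = 5.32×10⁴ W m⁻².
From T_eq⁴ = S(1−A)/(4σ): 1−A = 4σT_eq⁴/S.
1−A = 4 × 5.67×10⁻⁸ × (633)⁴ / 5.32×10⁴ = 0.685.

A ≈ 0.32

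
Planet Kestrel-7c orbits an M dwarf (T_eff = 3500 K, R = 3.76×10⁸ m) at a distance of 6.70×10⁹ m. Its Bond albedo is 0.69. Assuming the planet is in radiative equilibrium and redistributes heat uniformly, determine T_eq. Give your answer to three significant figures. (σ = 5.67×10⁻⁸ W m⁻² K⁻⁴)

L = 4πR_⋆²σT_⋆⁴ = 4π(3.76×10⁸)² × 5.67×10⁻⁸ × (3500)⁴ = 1.51×10²⁵ W.
S = L/(4πd²) = 2.68×10⁴ W m⁻².
Energy balance: absorbed = emitted ⇒ πR²·S(1−A) = 4πR²·σT_eq⁴, so T_eq⁴ = S(1−A)/(4σ).
T_eq = [2.68×10⁴ × 0.31 / (4 × 5.67×10⁻⁸)]^(1/4) = (3.66×10¹⁰)^(1/4) = 437 K.

T_eq ≈ 437 K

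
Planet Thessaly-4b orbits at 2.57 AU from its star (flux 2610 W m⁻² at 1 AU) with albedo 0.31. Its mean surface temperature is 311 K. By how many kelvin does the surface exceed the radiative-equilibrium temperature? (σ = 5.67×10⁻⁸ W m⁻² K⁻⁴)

ΔT ≈ 124.8 K

S = 2610/2.57² = 395.2 W m⁻².
T_eq = [S(1−A)/(4σ)]^(1/4) = [395.2×0.69/(4×5.67×10⁻⁸)]^(1/4) = 186.2 K.
ΔT = T_surf − T_eq = 311 − 186.2.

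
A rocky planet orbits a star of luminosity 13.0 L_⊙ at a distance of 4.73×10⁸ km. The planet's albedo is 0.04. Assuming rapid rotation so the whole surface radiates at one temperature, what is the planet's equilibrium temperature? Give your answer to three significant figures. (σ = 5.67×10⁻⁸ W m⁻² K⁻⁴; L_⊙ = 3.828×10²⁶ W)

T_eq ≈ 294 K

d = 4.73×10⁸ km = 4.73×10¹¹ m.
L = 13.0 × 3.828×10²⁶ = 4.98×10²⁷ W.
Flux: S = L/(4πd²) = 4.98×10²⁷/(4π×(4.73×10¹¹)²) = 1770 W m⁻².
Energy balance: absorbed = emitted ⇒ πR²·S(1−A) = 4πR²·σT_eq⁴, so T_eq⁴ = S(1−A)/(4σ).
T_eq = [1770 × 0.96 / (4 × 5.67×10⁻⁸)]^(1/4) = (7.49×10⁹)^(1/4) = 294 K.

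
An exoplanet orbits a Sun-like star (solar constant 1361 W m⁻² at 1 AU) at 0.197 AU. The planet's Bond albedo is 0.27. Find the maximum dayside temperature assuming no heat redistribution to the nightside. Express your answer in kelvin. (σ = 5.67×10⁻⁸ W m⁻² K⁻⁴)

T_ss ≈ 820 K

Flux at 0.197 AU: S = 1361/0.197² = 3.51×10⁴ W m⁻².
With no redistribution each surface element balances locally: S(1−A) = σT⁴.
T = [3.51×10⁴ × 0.73 / 5.67×10⁻⁸]^(1/4) = (4.52×10¹¹)^(1/4) = 820 K.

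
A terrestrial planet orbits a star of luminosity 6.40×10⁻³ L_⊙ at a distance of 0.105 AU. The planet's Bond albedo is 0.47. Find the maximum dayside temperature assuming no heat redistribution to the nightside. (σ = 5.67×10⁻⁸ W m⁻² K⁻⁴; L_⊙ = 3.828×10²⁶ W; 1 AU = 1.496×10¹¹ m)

T_ss ≈ 293 K

d = 0.105 AU = 1.57×10¹⁰ m.
L = 6.40×10⁻³ × 3.828×10²⁶ = 2.45×10²⁴ W.
Flux: S = L/(4πd²) = 2.45×10²⁴/(4π×(1.57×10¹⁰)²) = 790 W m⁻².
With no redistribution each surface element balances locally: S(1−A) = σT⁴.
T = [790 × 0.53 / 5.67×10⁻⁸]^(1/4) = (7.39×10⁹)^(1/4) = 293 K.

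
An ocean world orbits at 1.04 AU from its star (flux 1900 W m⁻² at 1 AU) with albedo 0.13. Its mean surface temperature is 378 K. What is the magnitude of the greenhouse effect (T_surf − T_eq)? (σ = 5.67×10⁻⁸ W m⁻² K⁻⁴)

S = 1900/1.04² = 1757 W m⁻².
T_eq = [S(1−A)/(4σ)]^(1/4) = [1757×0.87/(4×5.67×10⁻⁸)]^(1/4) = 286.5 K.
ΔT = T_surf − T_eq = 378 − 286.5.

ΔT ≈ 91.5 K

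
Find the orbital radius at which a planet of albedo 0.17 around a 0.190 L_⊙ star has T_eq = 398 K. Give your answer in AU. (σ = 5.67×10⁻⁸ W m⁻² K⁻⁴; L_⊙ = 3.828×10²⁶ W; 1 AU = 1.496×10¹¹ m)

d ≈ 0.194 AU

L = 0.190 × 3.828×10²⁶ = 7.27×10²⁵ W.
From T_eq⁴ = L(1−A)/(16πσd²): d = √[L(1−A)/(16πσT_eq⁴)].
d = √[7.27×10²⁵ × 0.83 / (16π × 5.67×10⁻⁸ × (398)⁴)] = 2.91×10¹⁰ m = 0.194 AU.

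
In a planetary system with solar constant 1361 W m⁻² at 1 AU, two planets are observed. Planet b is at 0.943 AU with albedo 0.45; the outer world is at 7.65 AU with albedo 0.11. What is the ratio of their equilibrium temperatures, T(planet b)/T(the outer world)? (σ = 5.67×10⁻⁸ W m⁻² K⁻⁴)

T₁/T₂ ≈ 2.525

T_eq = [S₀(1−A)/(4σd²)]^(1/4), so T ∝ (1−A)^(1/4) / √d.
T₁ = [1361×0.55/(4×5.67×10⁻⁸×0.943²)]^(1/4) = 246.82 K.
T₂ = [1361×0.89/(4×5.67×10⁻⁸×7.65²)]^(1/4) = 97.74 K.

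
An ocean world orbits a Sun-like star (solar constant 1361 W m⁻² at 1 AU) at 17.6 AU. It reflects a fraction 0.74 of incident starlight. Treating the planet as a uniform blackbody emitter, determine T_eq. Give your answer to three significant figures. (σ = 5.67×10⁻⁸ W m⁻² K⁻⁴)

T_eq ≈ 47.4 K

Flux at 17.6 AU: S = 1361/17.6² = 4.39 W m⁻².
Energy balance: absorbed = emitted ⇒ πR²·S(1−A) = 4πR²·σT_eq⁴, so T_eq⁴ = S(1−A)/(4σ).
T_eq = [4.39 × 0.26 / (4 × 5.67×10⁻⁸)]^(1/4) = (5.04×10⁶)^(1/4) = 47.4 K.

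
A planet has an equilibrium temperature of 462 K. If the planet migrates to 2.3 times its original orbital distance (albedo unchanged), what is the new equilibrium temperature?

T_eq ≈ 305 K

T_eq ∝ L^(1/4) · d^(−1/2).
T′ = 462 / 2.3^(1/2) = 305 K.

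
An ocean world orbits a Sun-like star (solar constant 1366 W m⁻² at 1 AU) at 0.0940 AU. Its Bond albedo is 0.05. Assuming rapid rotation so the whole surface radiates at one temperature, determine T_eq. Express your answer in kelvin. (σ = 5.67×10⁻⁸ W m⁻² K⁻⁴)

T_eq ≈ 897 K

Flux at 0.0940 AU: S = 1366/0.0940² = 1.55×10⁵ W m⁻².
Energy balance: absorbed = emitted ⇒ πR²·S(1−A) = 4πR²·σT_eq⁴, so T_eq⁴ = S(1−A)/(4σ).
T_eq = [1.55×10⁵ × 0.95 / (4 × 5.67×10⁻⁸)]^(1/4) = (6.48×10¹¹)^(1/4) = 897 K.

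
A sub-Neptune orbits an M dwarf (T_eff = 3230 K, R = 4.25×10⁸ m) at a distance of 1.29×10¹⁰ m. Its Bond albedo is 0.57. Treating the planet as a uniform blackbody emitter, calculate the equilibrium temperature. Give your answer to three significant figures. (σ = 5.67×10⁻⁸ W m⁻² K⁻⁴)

L = 4πR_⋆²σT_⋆⁴ = 4π(4.25×10⁸)² × 5.67×10⁻⁸ × (3230)⁴ = 1.40×10²⁵ W.
S = L/(4πd²) = 6700 W m⁻².
Energy balance: absorbed = emitted ⇒ πR²·S(1−A) = 4πR²·σT_eq⁴, so T_eq⁴ = S(1−A)/(4σ).
T_eq = [6700 × 0.43 / (4 × 5.67×10⁻⁸)]^(1/4) = (1.27×10¹⁰)^(1/4) = 336 K.

T_eq ≈ 336 K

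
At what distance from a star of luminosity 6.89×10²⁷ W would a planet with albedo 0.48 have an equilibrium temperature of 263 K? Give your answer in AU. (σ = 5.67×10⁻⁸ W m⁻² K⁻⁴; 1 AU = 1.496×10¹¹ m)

d ≈ 3.43 AU

From T_eq⁴ = L(1−A)/(16πσd²): d = √[L(1−A)/(16πσT_eq⁴)].
d = √[6.89×10²⁷ × 0.52 / (16π × 5.67×10⁻⁸ × (263)⁴)] = 5.13×10¹¹ m = 3.43 AU.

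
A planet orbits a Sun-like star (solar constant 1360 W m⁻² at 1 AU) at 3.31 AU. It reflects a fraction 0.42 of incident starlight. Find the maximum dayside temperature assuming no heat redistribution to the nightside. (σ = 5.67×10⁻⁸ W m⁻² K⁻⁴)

T_ss ≈ 189 K

Flux at 3.31 AU: S = 1360/3.31² = 124 W m⁻².
With no redistribution each surface element balances locally: S(1−A) = σT⁴.
T = [124 × 0.58 / 5.67×10⁻⁸]^(1/4) = (1.27×10⁹)^(1/4) = 189 K.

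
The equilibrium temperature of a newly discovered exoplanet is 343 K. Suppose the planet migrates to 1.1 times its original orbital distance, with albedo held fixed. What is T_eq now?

T_eq ∝ L^(1/4) · d^(−1/2).
T′ = 343 / 1.1^(1/2) = 327 K.

T_eq ≈ 327 K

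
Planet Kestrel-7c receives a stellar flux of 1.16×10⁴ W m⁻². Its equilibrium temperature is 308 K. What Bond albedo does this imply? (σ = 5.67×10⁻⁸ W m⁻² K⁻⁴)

A ≈ 0.82

From T_eq⁴ = S(1−A)/(4σ): 1−A = 4σT_eq⁴/S.
1−A = 4 × 5.67×10⁻⁸ × (308)⁴ / 1.16×10⁴ = 0.176.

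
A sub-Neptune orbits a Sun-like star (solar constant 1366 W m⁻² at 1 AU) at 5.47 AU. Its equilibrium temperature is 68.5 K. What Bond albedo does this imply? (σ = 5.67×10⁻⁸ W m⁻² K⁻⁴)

Flux at 5.47 AU: S = 1366/5.47² = 45.7 W m⁻².
From T_eq⁴ = S(1−A)/(4σ): 1−A = 4σT_eq⁴/S.
1−A = 4 × 5.67×10⁻⁸ × (68.5)⁴ / 45.7 = 0.109.

A ≈ 0.89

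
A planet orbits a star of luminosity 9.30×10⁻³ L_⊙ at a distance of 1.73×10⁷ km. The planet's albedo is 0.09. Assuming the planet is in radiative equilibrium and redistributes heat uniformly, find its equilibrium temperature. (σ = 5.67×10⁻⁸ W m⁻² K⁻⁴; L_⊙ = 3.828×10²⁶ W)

d = 1.73×10⁷ km = 1.73×10¹⁰ m.
L = 9.30×10⁻³ × 3.828×10²⁶ = 3.56×10²⁴ W.
Flux: S = L/(4πd²) = 3.56×10²⁴/(4π×(1.73×10¹⁰)²) = 947 W m⁻².
Energy balance: absorbed = emitted ⇒ πR²·S(1−A) = 4πR²·σT_eq⁴, so T_eq⁴ = S(1−A)/(4σ).
T_eq = [947 × 0.91 / (4 × 5.67×10⁻⁸)]^(1/4) = (3.80×10⁹)^(1/4) = 248 K.

T_eq ≈ 248 K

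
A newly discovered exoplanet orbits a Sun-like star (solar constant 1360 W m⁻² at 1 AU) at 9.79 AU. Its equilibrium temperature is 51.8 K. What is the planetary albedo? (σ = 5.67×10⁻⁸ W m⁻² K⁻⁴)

A ≈ 0.88

Flux at 9.79 AU: S = 1360/9.79² = 14.2 W m⁻².
From T_eq⁴ = S(1−A)/(4σ): 1−A = 4σT_eq⁴/S.
1−A = 4 × 5.67×10⁻⁸ × (51.8)⁴ / 14.2 = 0.115.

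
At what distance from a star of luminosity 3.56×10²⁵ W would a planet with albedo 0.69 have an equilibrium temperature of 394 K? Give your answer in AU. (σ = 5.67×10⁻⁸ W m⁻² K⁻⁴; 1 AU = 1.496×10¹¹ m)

From T_eq⁴ = L(1−A)/(16πσd²): d = √[L(1−A)/(16πσT_eq⁴)].
d = √[3.56×10²⁵ × 0.31 / (16π × 5.67×10⁻⁸ × (394)⁴)] = 1.27×10¹⁰ m = 0.0847 AU.

d ≈ 0.0847 AU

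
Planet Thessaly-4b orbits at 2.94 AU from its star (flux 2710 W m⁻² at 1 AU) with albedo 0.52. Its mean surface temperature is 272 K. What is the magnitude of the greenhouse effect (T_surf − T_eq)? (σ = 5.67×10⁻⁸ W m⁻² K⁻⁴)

S = 2710/2.94² = 313.5 W m⁻².
T_eq = [S(1−A)/(4σ)]^(1/4) = [313.5×0.48/(4×5.67×10⁻⁸)]^(1/4) = 160.5 K.
ΔT = T_surf − T_eq = 272 − 160.5.

ΔT ≈ 111.5 K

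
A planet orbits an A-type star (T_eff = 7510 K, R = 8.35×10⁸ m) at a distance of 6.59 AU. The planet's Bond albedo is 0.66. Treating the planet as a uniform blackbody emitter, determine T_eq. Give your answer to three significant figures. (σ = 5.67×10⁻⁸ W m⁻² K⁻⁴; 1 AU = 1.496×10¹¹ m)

d = 6.59 AU = 9.86×10¹¹ m.
L = 4πR_⋆²σT_⋆⁴ = 4π(8.35×10⁸)² × 5.67×10⁻⁸ × (7510)⁴ = 1.58×10²⁷ W.
S = L/(4πd²) = 129 W m⁻².
Energy balance: absorbed = emitted ⇒ πR²·S(1−A) = 4πR²·σT_eq⁴, so T_eq⁴ = S(1−A)/(4σ).
T_eq = [129 × 0.34 / (4 × 5.67×10⁻⁸)]^(1/4) = (1.94×10⁸)^(1/4) = 118 K.

T_eq ≈ 118 K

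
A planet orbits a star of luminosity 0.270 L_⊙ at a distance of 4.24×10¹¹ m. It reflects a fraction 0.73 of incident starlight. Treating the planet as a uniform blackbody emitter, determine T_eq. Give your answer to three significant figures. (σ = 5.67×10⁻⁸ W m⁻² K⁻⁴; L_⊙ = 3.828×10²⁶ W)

L = 0.270 × 3.828×10²⁶ = 1.03×10²⁶ W.
Flux: S = L/(4πd²) = 1.03×10²⁶/(4π×(4.24×10¹¹)²) = 45.8 W m⁻².
Energy balance: absorbed = emitted ⇒ πR²·S(1−A) = 4πR²·σT_eq⁴, so T_eq⁴ = S(1−A)/(4σ).
T_eq = [45.8 × 0.27 / (4 × 5.67×10⁻⁸)]^(1/4) = (5.45×10⁷)^(1/4) = 85.9 K.

T_eq ≈ 85.9 K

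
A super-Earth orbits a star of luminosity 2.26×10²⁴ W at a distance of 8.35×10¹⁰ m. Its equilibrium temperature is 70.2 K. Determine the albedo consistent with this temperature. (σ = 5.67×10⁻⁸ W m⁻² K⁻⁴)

A ≈ 0.79

Flux: S = L/(4πd²) = 2.26×10²⁴/(4π×(8.35×10¹⁰)²) = 25.8 W m⁻².
From T_eq⁴ = S(1−A)/(4σ): 1−A = 4σT_eq⁴/S.
1−A = 4 × 5.67×10⁻⁸ × (70.2)⁴ / 25.8 = 0.214.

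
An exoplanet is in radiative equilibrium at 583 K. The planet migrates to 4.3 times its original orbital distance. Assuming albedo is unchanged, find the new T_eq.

T_eq ≈ 281 K

T_eq ∝ L^(1/4) · d^(−1/2).
T′ = 583 / 4.3^(1/2) = 281 K.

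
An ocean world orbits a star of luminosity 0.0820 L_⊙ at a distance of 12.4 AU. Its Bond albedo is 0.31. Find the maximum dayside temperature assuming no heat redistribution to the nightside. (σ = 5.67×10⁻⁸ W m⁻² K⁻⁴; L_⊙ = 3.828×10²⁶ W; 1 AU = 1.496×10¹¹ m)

d = 12.4 AU = 1.86×10¹² m.
L = 0.0820 × 3.828×10²⁶ = 3.14×10²⁵ W.
Flux: S = L/(4πd²) = 3.14×10²⁵/(4π×(1.86×10¹²)²) = 0.726 W m⁻².
With no redistribution each surface element balances locally: S(1−A) = σT⁴.
T = [0.726 × 0.69 / 5.67×10⁻⁸]^(1/4) = (8.83×10⁶)^(1/4) = 54.5 K.

T_ss ≈ 54.5 K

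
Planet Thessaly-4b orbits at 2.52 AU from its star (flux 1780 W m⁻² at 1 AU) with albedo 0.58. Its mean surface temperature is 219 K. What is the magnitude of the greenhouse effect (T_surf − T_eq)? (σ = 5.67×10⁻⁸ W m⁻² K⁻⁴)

ΔT ≈ 68.1 K

S = 1780/2.52² = 280.3 W m⁻².
T_eq = [S(1−A)/(4σ)]^(1/4) = [280.3×0.42/(4×5.67×10⁻⁸)]^(1/4) = 150.9 K.
ΔT = T_surf − T_eq = 219 − 150.9.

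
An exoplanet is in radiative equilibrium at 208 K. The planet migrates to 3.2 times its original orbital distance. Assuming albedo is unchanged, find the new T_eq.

T_eq ∝ L^(1/4) · d^(−1/2).
T′ = 208 / 3.2^(1/2) = 116 K.

T_eq ≈ 116 K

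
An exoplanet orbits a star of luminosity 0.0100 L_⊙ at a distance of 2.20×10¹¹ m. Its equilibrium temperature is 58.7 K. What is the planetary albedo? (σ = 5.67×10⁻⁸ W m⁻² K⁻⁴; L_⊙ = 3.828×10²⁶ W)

L = 0.0100 × 3.828×10²⁶ = 3.83×10²⁴ W.
Flux: S = L/(4πd²) = 3.83×10²⁴/(4π×(2.20×10¹¹)²) = 6.29 W m⁻².
From T_eq⁴ = S(1−A)/(4σ): 1−A = 4σT_eq⁴/S.
1−A = 4 × 5.67×10⁻⁸ × (58.7)⁴ / 6.29 = 0.428.

A ≈ 0.57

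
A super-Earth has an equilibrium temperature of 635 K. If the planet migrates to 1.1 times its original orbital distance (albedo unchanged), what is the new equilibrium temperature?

T_eq ∝ L^(1/4) · d^(−1/2).
T′ = 635 / 1.1^(1/2) = 605 K.

T_eq ≈ 605 K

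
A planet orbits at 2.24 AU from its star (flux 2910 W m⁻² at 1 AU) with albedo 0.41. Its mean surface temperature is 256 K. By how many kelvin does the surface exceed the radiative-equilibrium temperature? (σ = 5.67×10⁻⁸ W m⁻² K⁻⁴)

ΔT ≈ 58.9 K

S = 2910/2.24² = 580.0 W m⁻².
T_eq = [S(1−A)/(4σ)]^(1/4) = [580.0×0.59/(4×5.67×10⁻⁸)]^(1/4) = 197.1 K.
ΔT = T_surf − T_eq = 256 − 197.1.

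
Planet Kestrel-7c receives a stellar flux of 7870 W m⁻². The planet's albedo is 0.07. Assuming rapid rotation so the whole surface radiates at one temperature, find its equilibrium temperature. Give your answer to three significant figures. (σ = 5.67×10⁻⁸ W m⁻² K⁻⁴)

Energy balance: absorbed = emitted ⇒ πR²·S(1−A) = 4πR²·σT_eq⁴, so T_eq⁴ = S(1−A)/(4σ).
T_eq = [7870 × 0.93 / (4 × 5.67×10⁻⁸)]^(1/4) = (3.23×10¹⁰)^(1/4) = 424 K.

T_eq ≈ 424 K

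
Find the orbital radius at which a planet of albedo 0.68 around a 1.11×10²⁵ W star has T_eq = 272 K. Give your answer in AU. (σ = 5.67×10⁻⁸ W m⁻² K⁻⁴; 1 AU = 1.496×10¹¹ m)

d ≈ 0.101 AU

From T_eq⁴ = L(1−A)/(16πσd²): d = √[L(1−A)/(16πσT_eq⁴)].
d = √[1.11×10²⁵ × 0.32 / (16π × 5.67×10⁻⁸ × (272)⁴)] = 1.51×10¹⁰ m = 0.101 AU.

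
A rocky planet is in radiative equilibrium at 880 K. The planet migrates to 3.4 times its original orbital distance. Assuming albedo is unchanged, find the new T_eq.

T_eq ≈ 477 K

T_eq ∝ L^(1/4) · d^(−1/2).
T′ = 880 / 3.4^(1/2) = 477 K.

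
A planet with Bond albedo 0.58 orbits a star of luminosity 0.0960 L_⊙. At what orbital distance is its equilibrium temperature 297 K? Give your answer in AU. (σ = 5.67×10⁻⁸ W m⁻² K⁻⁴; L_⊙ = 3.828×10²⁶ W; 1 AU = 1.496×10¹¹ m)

L = 0.0960 × 3.828×10²⁶ = 3.67×10²⁵ W.
From T_eq⁴ = L(1−A)/(16πσd²): d = √[L(1−A)/(16πσT_eq⁴)].
d = √[3.67×10²⁵ × 0.42 / (16π × 5.67×10⁻⁸ × (297)⁴)] = 2.64×10¹⁰ m = 0.176 AU.

d ≈ 0.176 AU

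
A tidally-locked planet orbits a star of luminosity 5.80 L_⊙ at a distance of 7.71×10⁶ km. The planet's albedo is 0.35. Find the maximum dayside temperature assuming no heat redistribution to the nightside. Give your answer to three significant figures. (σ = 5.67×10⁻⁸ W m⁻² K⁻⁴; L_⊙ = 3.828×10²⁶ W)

T_ss ≈ 2420 K

d = 7.71×10⁶ km = 7.71×10⁹ m.
L = 5.80 × 3.828×10²⁶ = 2.22×10²⁷ W.
Flux: S = L/(4πd²) = 2.22×10²⁷/(4π×(7.71×10⁹)²) = 2.97×10⁶ W m⁻².
With no redistribution each surface element balances locally: S(1−A) = σT⁴.
T = [2.97×10⁶ × 0.65 / 5.67×10⁻⁸]^(1/4) = (3.41×10¹³)^(1/4) = 2420 K.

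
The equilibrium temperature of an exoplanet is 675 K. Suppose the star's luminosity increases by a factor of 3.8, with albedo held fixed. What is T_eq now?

T_eq ≈ 942 K

T_eq ∝ L^(1/4) · d^(−1/2).
T′ = 675 × 3.8^(1/4) = 942 K.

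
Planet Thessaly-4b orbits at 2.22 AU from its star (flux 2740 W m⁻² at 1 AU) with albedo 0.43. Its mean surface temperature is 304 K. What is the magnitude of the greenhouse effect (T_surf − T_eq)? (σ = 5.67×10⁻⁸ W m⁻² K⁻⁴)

S = 2740/2.22² = 556.0 W m⁻².
T_eq = [S(1−A)/(4σ)]^(1/4) = [556.0×0.57/(4×5.67×10⁻⁸)]^(1/4) = 193.3 K.
ΔT = T_surf − T_eq = 304 − 193.3.

ΔT ≈ 110.7 K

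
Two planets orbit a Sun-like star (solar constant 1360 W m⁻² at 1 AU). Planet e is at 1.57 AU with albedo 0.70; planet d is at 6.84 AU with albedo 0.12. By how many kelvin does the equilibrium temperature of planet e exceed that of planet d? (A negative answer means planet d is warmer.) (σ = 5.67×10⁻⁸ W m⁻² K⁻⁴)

T_eq = [S₀(1−A)/(4σd²)]^(1/4), so T ∝ (1−A)^(1/4) / √d.
T₁ = [1360×0.30/(4×5.67×10⁻⁸×1.57²)]^(1/4) = 164.36 K.
T₂ = [1360×0.88/(4×5.67×10⁻⁸×6.84²)]^(1/4) = 103.05 K.

ΔT ≈ 61.3 K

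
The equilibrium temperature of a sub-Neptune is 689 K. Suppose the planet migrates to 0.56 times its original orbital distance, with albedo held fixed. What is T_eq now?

T_eq ∝ L^(1/4) · d^(−1/2).
T′ = 689 / 0.56^(1/2) = 921 K.

T_eq ≈ 921 K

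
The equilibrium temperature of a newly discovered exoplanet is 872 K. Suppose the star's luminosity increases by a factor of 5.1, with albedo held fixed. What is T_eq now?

T_eq ∝ L^(1/4) · d^(−1/2).
T′ = 872 × 5.1^(1/4) = 1310 K.

T_eq ≈ 1310 K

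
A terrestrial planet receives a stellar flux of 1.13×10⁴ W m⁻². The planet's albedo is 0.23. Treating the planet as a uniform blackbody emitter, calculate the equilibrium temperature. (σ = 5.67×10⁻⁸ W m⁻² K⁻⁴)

Energy balance: absorbed = emitted ⇒ πR²·S(1−A) = 4πR²·σT_eq⁴, so T_eq⁴ = S(1−A)/(4σ).
T_eq = [1.13×10⁴ × 0.77 / (4 × 5.67×10⁻⁸)]^(1/4) = (3.84×10¹⁰)^(1/4) = 443 K.

T_eq ≈ 443 K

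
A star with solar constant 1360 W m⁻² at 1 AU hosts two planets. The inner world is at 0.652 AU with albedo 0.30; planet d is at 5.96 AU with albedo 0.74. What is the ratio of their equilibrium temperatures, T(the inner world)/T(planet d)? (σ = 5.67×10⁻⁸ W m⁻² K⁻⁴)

T_eq = [S₀(1−A)/(4σd²)]^(1/4), so T ∝ (1−A)^(1/4) / √d.
T₁ = [1360×0.70/(4×5.67×10⁻⁸×0.652²)]^(1/4) = 315.23 K.
T₂ = [1360×0.26/(4×5.67×10⁻⁸×5.96²)]^(1/4) = 81.39 K.

T₁/T₂ ≈ 3.873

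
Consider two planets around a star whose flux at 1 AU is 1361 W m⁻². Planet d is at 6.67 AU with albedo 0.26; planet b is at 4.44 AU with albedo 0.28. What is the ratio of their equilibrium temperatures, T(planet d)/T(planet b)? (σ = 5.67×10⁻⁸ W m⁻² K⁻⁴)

T₁/T₂ ≈ 0.821

T_eq = [S₀(1−A)/(4σd²)]^(1/4), so T ∝ (1−A)^(1/4) / √d.
T₁ = [1361×0.74/(4×5.67×10⁻⁸×6.67²)]^(1/4) = 99.95 K.
T₂ = [1361×0.72/(4×5.67×10⁻⁸×4.44²)]^(1/4) = 121.67 K.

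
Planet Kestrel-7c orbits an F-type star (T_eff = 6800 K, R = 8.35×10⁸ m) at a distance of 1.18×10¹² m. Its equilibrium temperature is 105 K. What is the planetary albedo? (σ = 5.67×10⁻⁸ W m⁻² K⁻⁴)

L = 4πR_⋆²σT_⋆⁴ = 4π(8.35×10⁸)² × 5.67×10⁻⁸ × (6800)⁴ = 1.06×10²⁷ W.
S = L/(4πd²) = 60.7 W m⁻².
From T_eq⁴ = S(1−A)/(4σ): 1−A = 4σT_eq⁴/S.
1−A = 4 × 5.67×10⁻⁸ × (105)⁴ / 60.7 = 0.454.

A ≈ 0.55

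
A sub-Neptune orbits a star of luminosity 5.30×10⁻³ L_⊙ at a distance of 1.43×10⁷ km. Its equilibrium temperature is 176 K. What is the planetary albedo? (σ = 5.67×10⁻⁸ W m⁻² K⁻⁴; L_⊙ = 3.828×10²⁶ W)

A ≈ 0.72

d = 1.43×10⁷ km = 1.43×10¹⁰ m.
L = 5.30×10⁻³ × 3.828×10²⁶ = 2.03×10²⁴ W.
Flux: S = L/(4πd²) = 2.03×10²⁴/(4π×(1.43×10¹⁰)²) = 790 W m⁻².
From T_eq⁴ = S(1−A)/(4σ): 1−A = 4σT_eq⁴/S.
1−A = 4 × 5.67×10⁻⁸ × (176)⁴ / 790 = 0.276.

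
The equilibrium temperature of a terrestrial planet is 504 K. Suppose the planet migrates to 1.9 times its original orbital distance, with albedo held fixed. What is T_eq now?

T_eq ∝ L^(1/4) · d^(−1/2).
T′ = 504 / 1.9^(1/2) = 366 K.

T_eq ≈ 366 K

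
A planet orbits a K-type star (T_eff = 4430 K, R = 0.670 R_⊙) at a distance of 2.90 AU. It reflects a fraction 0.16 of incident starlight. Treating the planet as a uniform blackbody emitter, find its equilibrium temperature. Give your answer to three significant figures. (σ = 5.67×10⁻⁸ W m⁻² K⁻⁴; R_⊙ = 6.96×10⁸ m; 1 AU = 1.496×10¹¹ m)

T_eq ≈ 98.3 K

R_⋆ = 0.670 × 6.96×10⁸ = 4.66×10⁸ m.
d = 2.90 AU = 4.34×10¹¹ m.
L = 4πR_⋆²σT_⋆⁴ = 4π(4.66×10⁸)² × 5.67×10⁻⁸ × (4430)⁴ = 5.97×10²⁵ W.
S = L/(4πd²) = 25.2 W m⁻².
Energy balance: absorbed = emitted ⇒ πR²·S(1−A) = 4πR²·σT_eq⁴, so T_eq⁴ = S(1−A)/(4σ).
T_eq = [25.2 × 0.84 / (4 × 5.67×10⁻⁸)]^(1/4) = (9.34×10⁷)^(1/4) = 98.3 K.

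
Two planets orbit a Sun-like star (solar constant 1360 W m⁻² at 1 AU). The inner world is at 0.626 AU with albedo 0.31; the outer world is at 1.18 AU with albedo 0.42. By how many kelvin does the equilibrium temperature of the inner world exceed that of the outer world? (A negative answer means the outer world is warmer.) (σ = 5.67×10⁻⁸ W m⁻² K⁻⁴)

T_eq = [S₀(1−A)/(4σd²)]^(1/4), so T ∝ (1−A)^(1/4) / √d.
T₁ = [1360×0.69/(4×5.67×10⁻⁸×0.626²)]^(1/4) = 320.55 K.
T₂ = [1360×0.58/(4×5.67×10⁻⁸×1.18²)]^(1/4) = 223.56 K.

ΔT ≈ 97.0 K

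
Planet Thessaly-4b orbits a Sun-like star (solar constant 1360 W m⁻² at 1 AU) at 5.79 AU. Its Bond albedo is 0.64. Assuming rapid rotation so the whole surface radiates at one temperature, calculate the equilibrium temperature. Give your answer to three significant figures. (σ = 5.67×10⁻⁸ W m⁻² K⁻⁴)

Flux at 5.79 AU: S = 1360/5.79² = 40.6 W m⁻².
Energy balance: absorbed = emitted ⇒ πR²·S(1−A) = 4πR²·σT_eq⁴, so T_eq⁴ = S(1−A)/(4σ).
T_eq = [40.6 × 0.36 / (4 × 5.67×10⁻⁸)]^(1/4) = (6.44×10⁷)^(1/4) = 89.6 K.

T_eq ≈ 89.6 K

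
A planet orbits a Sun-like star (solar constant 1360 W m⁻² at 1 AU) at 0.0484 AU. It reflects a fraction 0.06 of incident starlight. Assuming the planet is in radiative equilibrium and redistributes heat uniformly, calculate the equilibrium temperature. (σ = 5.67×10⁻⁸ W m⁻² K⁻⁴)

Flux at 0.0484 AU: S = 1360/0.0484² = 5.81×10⁵ W m⁻².
Energy balance: absorbed = emitted ⇒ πR²·S(1−A) = 4πR²·σT_eq⁴, so T_eq⁴ = S(1−A)/(4σ).
T_eq = [5.81×10⁵ × 0.94 / (4 × 5.67×10⁻⁸)]^(1/4) = (2.41×10¹²)^(1/4) = 1250 K.

T_eq ≈ 1250 K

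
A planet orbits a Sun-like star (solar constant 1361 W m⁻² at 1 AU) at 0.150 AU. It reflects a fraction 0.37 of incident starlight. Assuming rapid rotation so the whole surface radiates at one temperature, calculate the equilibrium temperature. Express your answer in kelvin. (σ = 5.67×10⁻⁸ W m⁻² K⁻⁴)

Flux at 0.150 AU: S = 1361/0.150² = 6.05×10⁴ W m⁻².
Energy balance: absorbed = emitted ⇒ πR²·S(1−A) = 4πR²·σT_eq⁴, so T_eq⁴ = S(1−A)/(4σ).
T_eq = [6.05×10⁴ × 0.63 / (4 × 5.67×10⁻⁸)]^(1/4) = (1.68×10¹¹)^(1/4) = 640 K.

T_eq ≈ 640 K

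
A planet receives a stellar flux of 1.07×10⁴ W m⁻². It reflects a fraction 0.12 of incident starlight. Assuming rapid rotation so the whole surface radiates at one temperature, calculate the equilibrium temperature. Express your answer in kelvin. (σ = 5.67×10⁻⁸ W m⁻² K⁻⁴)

T_eq ≈ 451 K

Energy balance: absorbed = emitted ⇒ πR²·S(1−A) = 4πR²·σT_eq⁴, so T_eq⁴ = S(1−A)/(4σ).
T_eq = [1.07×10⁴ × 0.88 / (4 × 5.67×10⁻⁸)]^(1/4) = (4.15×10¹⁰)^(1/4) = 451 K.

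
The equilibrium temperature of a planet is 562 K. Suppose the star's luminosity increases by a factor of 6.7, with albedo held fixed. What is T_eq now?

T_eq ∝ L^(1/4) · d^(−1/2).
T′ = 562 × 6.7^(1/4) = 904 K.

T_eq ≈ 904 K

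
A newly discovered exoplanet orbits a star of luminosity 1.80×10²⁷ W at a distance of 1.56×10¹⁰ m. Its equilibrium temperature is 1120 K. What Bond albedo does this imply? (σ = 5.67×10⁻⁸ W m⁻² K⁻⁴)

Flux: S = L/(4πd²) = 1.80×10²⁷/(4π×(1.56×10¹⁰)²) = 5.89×10⁵ W m⁻².
From T_eq⁴ = S(1−A)/(4σ): 1−A = 4σT_eq⁴/S.
1−A = 4 × 5.67×10⁻⁸ × (1120)⁴ / 5.89×10⁵ = 0.606.

A ≈ 0.39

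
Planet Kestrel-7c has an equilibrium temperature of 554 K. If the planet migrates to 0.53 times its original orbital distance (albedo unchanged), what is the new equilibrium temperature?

T_eq ∝ L^(1/4) · d^(−1/2).
T′ = 554 / 0.53^(1/2) = 761 K.

T_eq ≈ 761 K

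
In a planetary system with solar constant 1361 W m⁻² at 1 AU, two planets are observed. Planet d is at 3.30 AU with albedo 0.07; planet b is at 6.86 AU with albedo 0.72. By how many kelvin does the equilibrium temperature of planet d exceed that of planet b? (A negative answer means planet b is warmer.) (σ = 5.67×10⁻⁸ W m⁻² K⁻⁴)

T_eq = [S₀(1−A)/(4σd²)]^(1/4), so T ∝ (1−A)^(1/4) / √d.
T₁ = [1361×0.93/(4×5.67×10⁻⁸×3.30²)]^(1/4) = 150.46 K.
T₂ = [1361×0.28/(4×5.67×10⁻⁸×6.86²)]^(1/4) = 77.30 K.

ΔT ≈ 73.2 K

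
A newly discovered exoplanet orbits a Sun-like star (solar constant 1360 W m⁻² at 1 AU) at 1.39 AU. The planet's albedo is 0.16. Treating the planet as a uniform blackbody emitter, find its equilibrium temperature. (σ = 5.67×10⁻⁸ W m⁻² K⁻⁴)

T_eq ≈ 226 K

Flux at 1.39 AU: S = 1360/1.39² = 704 W m⁻².
Energy balance: absorbed = emitted ⇒ πR²·S(1−A) = 4πR²·σT_eq⁴, so T_eq⁴ = S(1−A)/(4σ).
T_eq = [704 × 0.84 / (4 × 5.67×10⁻⁸)]^(1/4) = (2.61×10⁹)^(1/4) = 226 K.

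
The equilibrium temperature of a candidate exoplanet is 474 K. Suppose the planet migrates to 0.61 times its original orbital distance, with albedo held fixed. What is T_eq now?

T_eq ≈ 607 K

T_eq ∝ L^(1/4) · d^(−1/2).
T′ = 474 / 0.61^(1/2) = 607 K.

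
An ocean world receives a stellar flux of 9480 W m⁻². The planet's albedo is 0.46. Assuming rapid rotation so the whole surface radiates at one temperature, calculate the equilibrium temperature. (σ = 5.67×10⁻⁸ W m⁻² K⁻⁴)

Energy balance: absorbed = emitted ⇒ πR²·S(1−A) = 4πR²·σT_eq⁴, so T_eq⁴ = S(1−A)/(4σ).
T_eq = [9480 × 0.54 / (4 × 5.67×10⁻⁸)]^(1/4) = (2.26×10¹⁰)^(1/4) = 388 K.

T_eq ≈ 388 K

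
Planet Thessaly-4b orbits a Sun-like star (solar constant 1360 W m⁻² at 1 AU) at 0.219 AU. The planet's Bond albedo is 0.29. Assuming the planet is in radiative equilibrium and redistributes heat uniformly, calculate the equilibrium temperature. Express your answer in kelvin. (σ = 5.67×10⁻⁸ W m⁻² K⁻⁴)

Flux at 0.219 AU: S = 1360/0.219² = 2.84×10⁴ W m⁻².
Energy balance: absorbed = emitted ⇒ πR²·S(1−A) = 4πR²·σT_eq⁴, so T_eq⁴ = S(1−A)/(4σ).
T_eq = [2.84×10⁴ × 0.71 / (4 × 5.67×10⁻⁸)]^(1/4) = (8.88×10¹⁰)^(1/4) = 546 K.

T_eq ≈ 546 K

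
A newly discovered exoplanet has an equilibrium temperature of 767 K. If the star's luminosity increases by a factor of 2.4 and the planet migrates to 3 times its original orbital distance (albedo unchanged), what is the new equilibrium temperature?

T_eq ∝ L^(1/4) · d^(−1/2).
T′ = 767 × 2.4^(1/4) / 3^(1/2) = 551 K.

T_eq ≈ 551 K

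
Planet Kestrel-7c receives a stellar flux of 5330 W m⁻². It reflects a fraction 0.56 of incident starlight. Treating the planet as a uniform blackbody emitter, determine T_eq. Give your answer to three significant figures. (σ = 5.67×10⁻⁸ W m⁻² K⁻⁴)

Energy balance: absorbed = emitted ⇒ πR²·S(1−A) = 4πR²·σT_eq⁴, so T_eq⁴ = S(1−A)/(4σ).
T_eq = [5330 × 0.44 / (4 × 5.67×10⁻⁸)]^(1/4) = (1.03×10¹⁰)^(1/4) = 319 K.

T_eq ≈ 319 K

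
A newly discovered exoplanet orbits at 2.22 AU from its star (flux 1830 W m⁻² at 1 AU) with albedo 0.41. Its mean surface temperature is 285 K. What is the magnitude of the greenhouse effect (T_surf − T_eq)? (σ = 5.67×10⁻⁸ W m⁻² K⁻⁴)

S = 1830/2.22² = 371.3 W m⁻².
T_eq = [S(1−A)/(4σ)]^(1/4) = [371.3×0.59/(4×5.67×10⁻⁸)]^(1/4) = 176.3 K.
ΔT = T_surf − T_eq = 285 − 176.3.

ΔT ≈ 108.7 K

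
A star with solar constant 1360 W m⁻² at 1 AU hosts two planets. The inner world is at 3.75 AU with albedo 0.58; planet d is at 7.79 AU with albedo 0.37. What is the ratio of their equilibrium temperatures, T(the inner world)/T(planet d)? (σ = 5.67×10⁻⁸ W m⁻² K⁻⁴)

T_eq = [S₀(1−A)/(4σd²)]^(1/4), so T ∝ (1−A)^(1/4) / √d.
T₁ = [1360×0.42/(4×5.67×10⁻⁸×3.75²)]^(1/4) = 115.68 K.
T₂ = [1360×0.63/(4×5.67×10⁻⁸×7.79²)]^(1/4) = 88.83 K.

T₁/T₂ ≈ 1.302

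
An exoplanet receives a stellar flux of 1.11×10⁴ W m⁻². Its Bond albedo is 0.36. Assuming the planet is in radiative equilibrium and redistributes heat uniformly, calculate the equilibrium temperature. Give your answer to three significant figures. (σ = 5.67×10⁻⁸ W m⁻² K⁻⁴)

T_eq ≈ 421 K

Energy balance: absorbed = emitted ⇒ πR²·S(1−A) = 4πR²·σT_eq⁴, so T_eq⁴ = S(1−A)/(4σ).
T_eq = [1.11×10⁴ × 0.64 / (4 × 5.67×10⁻⁸)]^(1/4) = (3.13×10¹⁰)^(1/4) = 421 K.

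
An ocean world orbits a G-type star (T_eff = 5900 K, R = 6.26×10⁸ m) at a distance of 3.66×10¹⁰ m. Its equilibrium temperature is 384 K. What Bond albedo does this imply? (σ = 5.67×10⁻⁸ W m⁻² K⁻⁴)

L = 4πR_⋆²σT_⋆⁴ = 4π(6.26×10⁸)² × 5.67×10⁻⁸ × (5900)⁴ = 3.38×10²⁶ W.
S = L/(4πd²) = 2.01×10⁴ W m⁻².
From T_eq⁴ = S(1−A)/(4σ): 1−A = 4σT_eq⁴/S.
1−A = 4 × 5.67×10⁻⁸ × (384)⁴ / 2.01×10⁴ = 0.245.

A ≈ 0.75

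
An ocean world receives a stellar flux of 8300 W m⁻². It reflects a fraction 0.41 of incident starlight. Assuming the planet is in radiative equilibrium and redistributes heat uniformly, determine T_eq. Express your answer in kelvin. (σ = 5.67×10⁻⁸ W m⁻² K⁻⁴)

T_eq ≈ 383 K

Energy balance: absorbed = emitted ⇒ πR²·S(1−A) = 4πR²·σT_eq⁴, so T_eq⁴ = S(1−A)/(4σ).
T_eq = [8300 × 0.59 / (4 × 5.67×10⁻⁸)]^(1/4) = (2.16×10¹⁰)^(1/4) = 383 K.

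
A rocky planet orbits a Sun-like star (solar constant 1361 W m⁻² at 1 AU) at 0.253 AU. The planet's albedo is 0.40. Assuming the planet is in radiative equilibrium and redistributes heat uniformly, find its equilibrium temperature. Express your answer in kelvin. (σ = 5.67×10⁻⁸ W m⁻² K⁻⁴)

T_eq ≈ 487 K

Flux at 0.253 AU: S = 1361/0.253² = 2.13×10⁴ W m⁻².
Energy balance: absorbed = emitted ⇒ πR²·S(1−A) = 4πR²·σT_eq⁴, so T_eq⁴ = S(1−A)/(4σ).
T_eq = [2.13×10⁴ × 0.60 / (4 × 5.67×10⁻⁸)]^(1/4) = (5.63×10¹⁰)^(1/4) = 487 K.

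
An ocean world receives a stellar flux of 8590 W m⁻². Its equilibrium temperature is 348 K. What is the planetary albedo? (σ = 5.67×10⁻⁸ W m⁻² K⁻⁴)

A ≈ 0.61

From T_eq⁴ = S(1−A)/(4σ): 1−A = 4σT_eq⁴/S.
1−A = 4 × 5.67×10⁻⁸ × (348)⁴ / 8590 = 0.387.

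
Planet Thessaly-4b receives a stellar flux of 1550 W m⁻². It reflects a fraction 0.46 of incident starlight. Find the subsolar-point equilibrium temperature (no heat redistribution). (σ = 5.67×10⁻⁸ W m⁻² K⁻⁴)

T_ss ≈ 349 K

At the subsolar point the surface absorbs S(1−A) and emits σT⁴ per unit area — no factor of 4, since only the local patch is in balance.
T = [1550 × 0.54 / 5.67×10⁻⁸]^(1/4) = (1.48×10¹⁰)^(1/4) = 349 K.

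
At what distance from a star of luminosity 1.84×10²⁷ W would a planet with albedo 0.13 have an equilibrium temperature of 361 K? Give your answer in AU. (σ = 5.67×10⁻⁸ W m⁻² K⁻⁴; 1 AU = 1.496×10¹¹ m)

d ≈ 1.22 AU

From T_eq⁴ = L(1−A)/(16πσd²): d = √[L(1−A)/(16πσT_eq⁴)].
d = √[1.84×10²⁷ × 0.87 / (16π × 5.67×10⁻⁸ × (361)⁴)] = 1.82×10¹¹ m = 1.22 AU.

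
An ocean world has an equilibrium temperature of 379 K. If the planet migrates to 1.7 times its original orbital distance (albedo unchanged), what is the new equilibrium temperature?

T_eq ≈ 291 K

T_eq ∝ L^(1/4) · d^(−1/2).
T′ = 379 / 1.7^(1/2) = 291 K.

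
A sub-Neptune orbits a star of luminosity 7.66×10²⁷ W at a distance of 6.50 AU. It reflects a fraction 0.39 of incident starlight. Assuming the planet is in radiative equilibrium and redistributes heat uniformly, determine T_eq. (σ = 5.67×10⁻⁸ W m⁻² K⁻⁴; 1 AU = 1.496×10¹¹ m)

T_eq ≈ 204 K

d = 6.50 AU = 9.72×10¹¹ m.
Flux: S = L/(4πd²) = 7.66×10²⁷/(4π×(9.72×10¹¹)²) = 645 W m⁻².
Energy balance: absorbed = emitted ⇒ πR²·S(1−A) = 4πR²·σT_eq⁴, so T_eq⁴ = S(1−A)/(4σ).
T_eq = [645 × 0.61 / (4 × 5.67×10⁻⁸)]^(1/4) = (1.73×10⁹)^(1/4) = 204 K.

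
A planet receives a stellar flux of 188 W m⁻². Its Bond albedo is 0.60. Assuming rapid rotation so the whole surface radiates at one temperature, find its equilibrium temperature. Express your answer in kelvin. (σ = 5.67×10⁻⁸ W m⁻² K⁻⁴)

Energy balance: absorbed = emitted ⇒ πR²·S(1−A) = 4πR²·σT_eq⁴, so T_eq⁴ = S(1−A)/(4σ).
T_eq = [188 × 0.40 / (4 × 5.67×10⁻⁸)]^(1/4) = (3.32×10⁸)^(1/4) = 135 K.

T_eq ≈ 135 K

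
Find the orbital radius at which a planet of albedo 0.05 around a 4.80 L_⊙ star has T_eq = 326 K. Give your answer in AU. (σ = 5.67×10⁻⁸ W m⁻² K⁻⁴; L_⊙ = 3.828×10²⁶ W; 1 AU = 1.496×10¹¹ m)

L = 4.80 × 3.828×10²⁶ = 1.84×10²⁷ W.
From T_eq⁴ = L(1−A)/(16πσd²): d = √[L(1−A)/(16πσT_eq⁴)].
d = √[1.84×10²⁷ × 0.95 / (16π × 5.67×10⁻⁸ × (326)⁴)] = 2.33×10¹¹ m = 1.56 AU.

d ≈ 1.56 AU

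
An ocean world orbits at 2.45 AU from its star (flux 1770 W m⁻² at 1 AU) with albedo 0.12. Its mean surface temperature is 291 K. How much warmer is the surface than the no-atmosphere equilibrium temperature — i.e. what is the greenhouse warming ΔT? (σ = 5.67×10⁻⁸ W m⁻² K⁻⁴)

S = 1770/2.45² = 294.9 W m⁻².
T_eq = [S(1−A)/(4σ)]^(1/4) = [294.9×0.88/(4×5.67×10⁻⁸)]^(1/4) = 183.9 K.
ΔT = T_surf − T_eq = 291 − 183.9.

ΔT ≈ 107.1 K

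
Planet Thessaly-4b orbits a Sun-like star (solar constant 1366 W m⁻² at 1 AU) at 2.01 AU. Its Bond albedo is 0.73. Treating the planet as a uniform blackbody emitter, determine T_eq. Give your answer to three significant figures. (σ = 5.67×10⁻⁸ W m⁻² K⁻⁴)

Flux at 2.01 AU: S = 1366/2.01² = 338 W m⁻².
Energy balance: absorbed = emitted ⇒ πR²·S(1−A) = 4πR²·σT_eq⁴, so T_eq⁴ = S(1−A)/(4σ).
T_eq = [338 × 0.27 / (4 × 5.67×10⁻⁸)]^(1/4) = (4.03×10⁸)^(1/4) = 142 K.

T_eq ≈ 142 K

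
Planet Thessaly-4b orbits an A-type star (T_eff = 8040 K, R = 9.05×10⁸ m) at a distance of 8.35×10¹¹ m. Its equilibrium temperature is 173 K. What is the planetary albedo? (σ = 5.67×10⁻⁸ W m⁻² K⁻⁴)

L = 4πR_⋆²σT_⋆⁴ = 4π(9.05×10⁸)² × 5.67×10⁻⁸ × (8040)⁴ = 2.44×10²⁷ W.
S = L/(4πd²) = 278 W m⁻².
From T_eq⁴ = S(1−A)/(4σ): 1−A = 4σT_eq⁴/S.
1−A = 4 × 5.67×10⁻⁸ × (173)⁴ / 278 = 0.730.

A ≈ 0.27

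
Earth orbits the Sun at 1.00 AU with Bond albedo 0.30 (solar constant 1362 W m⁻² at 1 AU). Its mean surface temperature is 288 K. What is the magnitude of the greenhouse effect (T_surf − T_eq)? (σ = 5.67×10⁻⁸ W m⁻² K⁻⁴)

S = 1362/1.00² = 1362 W m⁻².
T_eq = [S(1−A)/(4σ)]^(1/4) = [1362×0.70/(4×5.67×10⁻⁸)]^(1/4) = 254.6 K.
ΔT = T_surf − T_eq = 288 − 254.6.

ΔT ≈ 33.4 K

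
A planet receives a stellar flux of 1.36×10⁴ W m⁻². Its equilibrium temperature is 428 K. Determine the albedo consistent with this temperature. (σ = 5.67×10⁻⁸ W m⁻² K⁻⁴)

From T_eq⁴ = S(1−A)/(4σ): 1−A = 4σT_eq⁴/S.
1−A = 4 × 5.67×10⁻⁸ × (428)⁴ / 1.36×10⁴ = 0.560.

A ≈ 0.44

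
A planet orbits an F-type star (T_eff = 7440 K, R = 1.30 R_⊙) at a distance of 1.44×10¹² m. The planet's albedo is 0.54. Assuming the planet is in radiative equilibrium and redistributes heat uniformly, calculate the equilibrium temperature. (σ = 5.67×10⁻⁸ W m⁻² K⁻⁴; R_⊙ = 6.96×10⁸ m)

T_eq ≈ 109 K

R_⋆ = 1.30 × 6.96×10⁸ = 9.05×10⁸ m.
L = 4πR_⋆²σT_⋆⁴ = 4π(9.05×10⁸)² × 5.67×10⁻⁸ × (7440)⁴ = 1.79×10²⁷ W.
S = L/(4πd²) = 68.6 W m⁻².
Energy balance: absorbed = emitted ⇒ πR²·S(1−A) = 4πR²·σT_eq⁴, so T_eq⁴ = S(1−A)/(4σ).
T_eq = [68.6 × 0.46 / (4 × 5.67×10⁻⁸)]^(1/4) = (1.39×10⁸)^(1/4) = 109 K.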